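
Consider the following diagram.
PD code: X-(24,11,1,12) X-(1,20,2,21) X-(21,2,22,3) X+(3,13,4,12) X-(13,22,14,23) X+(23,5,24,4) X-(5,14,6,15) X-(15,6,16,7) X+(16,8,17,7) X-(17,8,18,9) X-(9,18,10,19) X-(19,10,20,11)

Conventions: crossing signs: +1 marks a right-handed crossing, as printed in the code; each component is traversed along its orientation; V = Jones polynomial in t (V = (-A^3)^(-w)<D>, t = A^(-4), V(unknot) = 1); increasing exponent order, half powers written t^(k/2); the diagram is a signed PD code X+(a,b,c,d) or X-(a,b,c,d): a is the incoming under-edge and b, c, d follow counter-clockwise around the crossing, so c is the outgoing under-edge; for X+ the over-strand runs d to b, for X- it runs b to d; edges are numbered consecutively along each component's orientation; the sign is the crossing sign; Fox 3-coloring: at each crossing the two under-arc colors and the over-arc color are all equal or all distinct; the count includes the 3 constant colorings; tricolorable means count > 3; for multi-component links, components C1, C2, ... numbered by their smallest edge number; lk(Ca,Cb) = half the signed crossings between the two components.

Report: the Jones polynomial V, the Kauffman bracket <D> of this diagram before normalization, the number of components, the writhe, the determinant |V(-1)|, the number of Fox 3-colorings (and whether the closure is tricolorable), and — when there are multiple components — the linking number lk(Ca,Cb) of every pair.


V = -t^-9 + 2t^-8 - 3t^-7 + 3t^-6 - 3t^-5 + 3t^-4 - t^-3 + t^-2
<D> = A^-10 - A^-6 + 3A^-2 - 3A^2 + 3A^6 - 3A^10 + 2A^14 - A^18 (w = -6)
1 component over 12 crossings, w = -6
3 Fox colorings among 3^12, |V(-1)| = 17: not tricolorable
why: V spans 7 powers of t: at least 7 crossings in any diagram


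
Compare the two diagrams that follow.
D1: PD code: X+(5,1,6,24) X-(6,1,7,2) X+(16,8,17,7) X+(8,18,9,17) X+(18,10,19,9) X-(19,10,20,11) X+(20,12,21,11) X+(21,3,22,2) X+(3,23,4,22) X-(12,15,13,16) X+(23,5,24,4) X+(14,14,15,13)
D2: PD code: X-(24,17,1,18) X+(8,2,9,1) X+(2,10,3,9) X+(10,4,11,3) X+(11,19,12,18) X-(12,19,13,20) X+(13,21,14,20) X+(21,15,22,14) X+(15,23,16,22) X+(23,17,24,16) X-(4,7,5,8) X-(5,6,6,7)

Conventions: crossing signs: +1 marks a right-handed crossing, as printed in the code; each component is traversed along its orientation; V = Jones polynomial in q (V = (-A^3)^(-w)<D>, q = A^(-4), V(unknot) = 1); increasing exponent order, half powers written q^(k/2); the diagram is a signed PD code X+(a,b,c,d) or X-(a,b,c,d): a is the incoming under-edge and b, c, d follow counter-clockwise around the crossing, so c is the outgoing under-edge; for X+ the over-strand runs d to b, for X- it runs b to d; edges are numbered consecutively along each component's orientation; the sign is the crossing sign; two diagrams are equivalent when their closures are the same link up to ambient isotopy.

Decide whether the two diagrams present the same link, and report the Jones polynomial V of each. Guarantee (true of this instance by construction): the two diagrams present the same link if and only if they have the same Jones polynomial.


same link: yes
V(D1) = q^2 + 2q^4 - 2q^5 + q^6 - 2q^7 + q^8  [12 crossings, <D> = A^-14 - 2A^-10 + A^-6 - 2A^-2 + 2A^2 + A^10, w = +6]
D2 (bracket A^-20 - 2A^-16 + A^-12 - 2A^-8 + 2A^-4 + A^4; 12 crossings at w = +4): V = q^2 + 2q^4 - 2q^5 + q^6 - 2q^7 + q^8
note: Reidemeister moves carry D1 (12 crossings) to D2 (12)


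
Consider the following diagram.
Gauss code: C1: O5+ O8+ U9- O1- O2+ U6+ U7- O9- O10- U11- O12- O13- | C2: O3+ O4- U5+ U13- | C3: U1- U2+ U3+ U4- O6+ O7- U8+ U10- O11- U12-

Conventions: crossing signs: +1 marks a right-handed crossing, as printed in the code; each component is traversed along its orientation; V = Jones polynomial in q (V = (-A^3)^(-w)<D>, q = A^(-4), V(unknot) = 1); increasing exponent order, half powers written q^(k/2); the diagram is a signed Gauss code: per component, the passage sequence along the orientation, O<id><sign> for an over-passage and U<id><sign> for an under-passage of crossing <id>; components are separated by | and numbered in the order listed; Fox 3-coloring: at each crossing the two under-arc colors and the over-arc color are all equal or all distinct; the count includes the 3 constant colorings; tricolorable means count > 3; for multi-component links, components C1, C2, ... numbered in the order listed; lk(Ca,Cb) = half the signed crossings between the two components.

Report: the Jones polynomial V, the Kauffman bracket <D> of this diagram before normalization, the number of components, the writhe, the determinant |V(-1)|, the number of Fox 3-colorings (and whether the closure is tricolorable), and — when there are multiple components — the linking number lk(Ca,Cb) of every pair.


V = q^-3 + q^-2 + q^-1 + 1
<D> = -A^-9 - A^-5 - A^-1 - A^3 (w = -3)
3 components over 13 crossings, w = -3
lk(C1,C2): 0
lk(C1,C3) = -1
linking number lk(C2,C3) = 0
9 Fox colorings among 3^13, |V(-1)| = 0: tricolorable
why: |V(-1)| = 0: so tricolorable, since 3 divides 0


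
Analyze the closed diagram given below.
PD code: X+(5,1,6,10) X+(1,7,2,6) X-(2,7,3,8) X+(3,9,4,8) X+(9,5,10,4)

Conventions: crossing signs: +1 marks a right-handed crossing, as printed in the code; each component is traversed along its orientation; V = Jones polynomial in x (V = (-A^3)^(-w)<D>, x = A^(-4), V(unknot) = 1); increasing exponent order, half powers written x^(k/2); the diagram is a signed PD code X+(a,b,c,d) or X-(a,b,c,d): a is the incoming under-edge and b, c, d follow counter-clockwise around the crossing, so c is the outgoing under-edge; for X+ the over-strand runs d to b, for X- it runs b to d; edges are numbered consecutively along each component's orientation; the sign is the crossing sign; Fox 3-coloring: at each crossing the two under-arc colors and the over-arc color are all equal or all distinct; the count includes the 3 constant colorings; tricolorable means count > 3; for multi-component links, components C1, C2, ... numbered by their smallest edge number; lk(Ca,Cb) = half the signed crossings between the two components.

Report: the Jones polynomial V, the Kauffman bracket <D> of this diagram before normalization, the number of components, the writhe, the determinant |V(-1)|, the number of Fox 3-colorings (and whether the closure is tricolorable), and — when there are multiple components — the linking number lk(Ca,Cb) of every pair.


Jones polynomial: V(x) = x + x^3 - x^4
<D> = A^-7 - A^-3 - A^5; writhe +3
components 1, writhe +3 (5 crossings)
3-colorings: 9 of 3^5, det 3 — tricolorable
note: det 3 = |V(-1)|; divisible by 3, so tricolorable


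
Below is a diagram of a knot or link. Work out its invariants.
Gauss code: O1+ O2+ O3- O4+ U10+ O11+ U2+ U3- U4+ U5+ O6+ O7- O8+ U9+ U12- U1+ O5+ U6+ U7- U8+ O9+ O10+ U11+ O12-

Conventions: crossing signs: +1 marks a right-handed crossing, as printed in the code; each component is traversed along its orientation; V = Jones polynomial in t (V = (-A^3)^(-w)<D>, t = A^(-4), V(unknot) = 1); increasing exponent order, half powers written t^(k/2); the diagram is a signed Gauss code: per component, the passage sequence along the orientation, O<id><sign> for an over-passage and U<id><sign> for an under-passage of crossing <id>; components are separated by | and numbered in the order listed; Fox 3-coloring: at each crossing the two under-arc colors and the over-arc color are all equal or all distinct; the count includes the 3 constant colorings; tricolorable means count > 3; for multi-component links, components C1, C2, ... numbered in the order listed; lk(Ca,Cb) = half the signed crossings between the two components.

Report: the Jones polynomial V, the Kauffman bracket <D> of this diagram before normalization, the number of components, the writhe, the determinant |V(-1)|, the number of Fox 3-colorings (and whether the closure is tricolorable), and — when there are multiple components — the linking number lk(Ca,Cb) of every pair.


V(t) = t^2 + 2t^4 - 2t^5 + t^6 - 2t^7 + t^8
bracket: A^-14 - 2A^-10 + A^-6 - 2A^-2 + 2A^2 + A^10, w = +6
1 component, writhe +6, over 12 crossings
det 9, colorings 27 of 3^12 — tricolorable
observation: w = +6 shifts under R1 moves; the (-A^3)^(-6) factor cancels that in V


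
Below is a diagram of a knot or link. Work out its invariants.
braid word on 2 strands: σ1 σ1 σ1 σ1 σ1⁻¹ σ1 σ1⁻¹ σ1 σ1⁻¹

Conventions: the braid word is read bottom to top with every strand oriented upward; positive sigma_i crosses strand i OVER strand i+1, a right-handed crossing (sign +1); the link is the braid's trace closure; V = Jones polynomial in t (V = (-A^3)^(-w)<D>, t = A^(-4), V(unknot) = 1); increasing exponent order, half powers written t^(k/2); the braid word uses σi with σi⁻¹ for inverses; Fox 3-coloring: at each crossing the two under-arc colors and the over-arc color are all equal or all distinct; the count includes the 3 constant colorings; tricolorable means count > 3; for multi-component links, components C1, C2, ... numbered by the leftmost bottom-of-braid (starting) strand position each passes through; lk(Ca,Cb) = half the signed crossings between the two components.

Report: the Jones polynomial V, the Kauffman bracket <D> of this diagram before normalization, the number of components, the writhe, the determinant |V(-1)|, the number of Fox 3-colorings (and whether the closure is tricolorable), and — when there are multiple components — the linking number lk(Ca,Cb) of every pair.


V = t + t^3 - t^4
<D> = A^-7 - A^-3 - A^5 (w = +3)
1 component over 9 crossings, w = +3
9 Fox colorings among 3^9, |V(-1)| = 3: tricolorable
why: one generator, power 3: the (2,3) torus pattern


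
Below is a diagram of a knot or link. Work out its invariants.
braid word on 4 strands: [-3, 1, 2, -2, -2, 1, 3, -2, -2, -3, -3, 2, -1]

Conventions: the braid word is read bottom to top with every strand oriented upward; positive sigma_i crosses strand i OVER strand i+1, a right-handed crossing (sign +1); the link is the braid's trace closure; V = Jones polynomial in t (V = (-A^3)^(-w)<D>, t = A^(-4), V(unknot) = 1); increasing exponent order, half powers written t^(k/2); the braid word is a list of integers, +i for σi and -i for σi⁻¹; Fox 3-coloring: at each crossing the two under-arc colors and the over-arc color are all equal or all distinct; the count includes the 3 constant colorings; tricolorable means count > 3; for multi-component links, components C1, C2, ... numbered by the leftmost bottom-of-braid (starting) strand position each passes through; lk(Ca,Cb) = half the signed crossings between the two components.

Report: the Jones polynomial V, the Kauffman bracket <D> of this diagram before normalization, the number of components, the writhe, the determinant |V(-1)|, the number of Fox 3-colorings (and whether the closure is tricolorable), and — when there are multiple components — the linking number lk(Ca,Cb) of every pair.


V(t) = t^-7 - 2t^-6 + 2t^-5 - 3t^-4 + 3t^-3 - 2t^-2 + 2t^-1
bracket: -2A^-5 + 2A^-1 - 3A^3 + 3A^7 - 2A^11 + 2A^15 - A^19, w = -3
1 component, writhe -3, over 13 crossings
det 15, colorings 9 of 3^13 — tricolorable
observation: det 15 = |V(-1)|; divisible by 3, so tricolorable


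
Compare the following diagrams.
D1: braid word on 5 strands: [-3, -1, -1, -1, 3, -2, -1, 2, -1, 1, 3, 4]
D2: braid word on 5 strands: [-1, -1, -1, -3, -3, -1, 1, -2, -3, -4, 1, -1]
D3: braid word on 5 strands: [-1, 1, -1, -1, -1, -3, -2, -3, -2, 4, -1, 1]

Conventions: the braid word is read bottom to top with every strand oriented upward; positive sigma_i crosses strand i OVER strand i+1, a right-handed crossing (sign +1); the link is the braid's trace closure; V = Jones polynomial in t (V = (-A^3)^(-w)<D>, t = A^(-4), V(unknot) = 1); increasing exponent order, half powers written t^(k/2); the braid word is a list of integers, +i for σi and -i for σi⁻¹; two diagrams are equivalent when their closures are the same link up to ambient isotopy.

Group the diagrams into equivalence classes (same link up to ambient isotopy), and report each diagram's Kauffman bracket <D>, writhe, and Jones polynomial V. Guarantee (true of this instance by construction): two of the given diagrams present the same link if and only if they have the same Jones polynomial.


classes: {D1} | {D2, D3}
V(D1) = -t^-4 + t^-3 + t^-1  [12 crossings, <D> = A^-2 + A^6 - A^10, w = -2]
D2 (bracket A^-16 + 2A^-8 - 2A^-4 + 1 - 2A^4 + A^8; 12 crossings at w = -8): V = t^-8 - 2t^-7 + t^-6 - 2t^-5 + 2t^-4 + t^-2
V(D3) = t^-8 - 2t^-7 + t^-6 - 2t^-5 + 2t^-4 + t^-2  (w -6, c 12, <D> = A^-10 + 2A^-2 - 2A^2 + A^6 - 2A^10 + A^14)
insight: V(t) takes 2 values over 3 diagrams, fixing the grouping


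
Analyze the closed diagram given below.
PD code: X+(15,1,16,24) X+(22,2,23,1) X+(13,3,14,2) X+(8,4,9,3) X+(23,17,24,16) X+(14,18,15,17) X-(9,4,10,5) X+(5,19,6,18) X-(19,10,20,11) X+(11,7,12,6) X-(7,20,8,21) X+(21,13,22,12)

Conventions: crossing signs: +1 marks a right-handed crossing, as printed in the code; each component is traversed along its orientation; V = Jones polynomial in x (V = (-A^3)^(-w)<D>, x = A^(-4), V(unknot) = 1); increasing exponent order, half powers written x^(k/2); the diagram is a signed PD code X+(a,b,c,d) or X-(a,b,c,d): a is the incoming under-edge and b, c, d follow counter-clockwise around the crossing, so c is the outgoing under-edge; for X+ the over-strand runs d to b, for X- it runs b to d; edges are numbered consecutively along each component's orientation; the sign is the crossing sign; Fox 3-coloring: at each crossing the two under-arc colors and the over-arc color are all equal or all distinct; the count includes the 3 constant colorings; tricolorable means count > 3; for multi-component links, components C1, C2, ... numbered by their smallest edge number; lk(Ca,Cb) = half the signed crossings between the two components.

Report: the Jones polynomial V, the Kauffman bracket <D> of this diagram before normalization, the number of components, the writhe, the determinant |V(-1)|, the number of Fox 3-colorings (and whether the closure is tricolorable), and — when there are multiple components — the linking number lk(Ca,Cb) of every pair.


Jones polynomial: V(x) = 1 - x + 2x^2 - 2x^3 + 3x^4 - 3x^5 + 2x^6 - 2x^7 + x^8
<D> = A^-14 - 2A^-10 + 2A^-6 - 3A^-2 + 3A^2 - 2A^6 + 2A^10 - A^14 + A^18; writhe +6
components 1, writhe +6 (12 crossings)
3-colorings: 3 of 3^12, det 17 — not tricolorable
note: det 17 = |V(-1)|; not divisible by 3, so not tricolorable


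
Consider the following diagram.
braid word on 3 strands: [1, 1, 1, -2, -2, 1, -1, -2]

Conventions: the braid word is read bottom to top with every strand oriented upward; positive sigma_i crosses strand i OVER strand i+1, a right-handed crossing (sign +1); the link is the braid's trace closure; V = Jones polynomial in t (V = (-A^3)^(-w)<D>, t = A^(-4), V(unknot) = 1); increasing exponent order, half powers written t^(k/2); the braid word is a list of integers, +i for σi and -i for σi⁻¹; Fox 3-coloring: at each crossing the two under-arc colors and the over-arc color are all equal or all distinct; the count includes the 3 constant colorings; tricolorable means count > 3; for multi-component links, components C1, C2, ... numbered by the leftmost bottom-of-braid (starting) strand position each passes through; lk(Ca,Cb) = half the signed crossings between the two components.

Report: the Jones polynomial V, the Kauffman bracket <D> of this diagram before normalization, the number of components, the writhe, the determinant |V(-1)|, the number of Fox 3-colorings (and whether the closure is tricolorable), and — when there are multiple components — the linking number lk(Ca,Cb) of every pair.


V(t) = -t^-3 + t^-2 - t^-1 + 3 - t + t^2 - t^3
bracket: -A^-12 + A^-8 - A^-4 + 3 - A^4 + A^8 - A^12, w = 0
1 component, writhe 0, over 8 crossings
det 9, colorings 27 of 3^8 — tricolorable
observation: |V(-1)| = 9: so tricolorable, since 3 divides 9


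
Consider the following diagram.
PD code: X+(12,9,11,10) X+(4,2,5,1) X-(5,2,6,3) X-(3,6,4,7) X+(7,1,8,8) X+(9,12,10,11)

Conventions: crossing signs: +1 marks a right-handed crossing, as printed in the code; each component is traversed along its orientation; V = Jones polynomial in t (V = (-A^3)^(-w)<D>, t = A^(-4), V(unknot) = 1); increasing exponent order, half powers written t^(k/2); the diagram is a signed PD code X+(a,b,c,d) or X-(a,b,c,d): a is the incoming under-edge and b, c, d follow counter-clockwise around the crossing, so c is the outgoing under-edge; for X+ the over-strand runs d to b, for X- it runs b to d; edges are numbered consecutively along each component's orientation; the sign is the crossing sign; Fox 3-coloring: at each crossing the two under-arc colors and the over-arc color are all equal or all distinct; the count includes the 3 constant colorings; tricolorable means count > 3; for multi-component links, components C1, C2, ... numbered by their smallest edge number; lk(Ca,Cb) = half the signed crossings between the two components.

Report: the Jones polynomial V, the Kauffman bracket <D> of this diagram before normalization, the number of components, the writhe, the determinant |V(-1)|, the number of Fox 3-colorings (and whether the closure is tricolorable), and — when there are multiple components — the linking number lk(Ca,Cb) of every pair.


Jones polynomial: V(t) = 1 + t + t^2 + t^3
<D> = A^-6 + A^-2 + A^2 + A^6; writhe +2
components 3, writhe +2 (6 crossings)
linking number lk(C1,C2) = 0
lk(C1,C3): 0
lk(C2,C3) = +1
3-colorings: 9 of 3^6, det 0 — tricolorable
note: w = +2 (over 6 crossings) is diagram-only; (-A^3)^(-2) removes it from V


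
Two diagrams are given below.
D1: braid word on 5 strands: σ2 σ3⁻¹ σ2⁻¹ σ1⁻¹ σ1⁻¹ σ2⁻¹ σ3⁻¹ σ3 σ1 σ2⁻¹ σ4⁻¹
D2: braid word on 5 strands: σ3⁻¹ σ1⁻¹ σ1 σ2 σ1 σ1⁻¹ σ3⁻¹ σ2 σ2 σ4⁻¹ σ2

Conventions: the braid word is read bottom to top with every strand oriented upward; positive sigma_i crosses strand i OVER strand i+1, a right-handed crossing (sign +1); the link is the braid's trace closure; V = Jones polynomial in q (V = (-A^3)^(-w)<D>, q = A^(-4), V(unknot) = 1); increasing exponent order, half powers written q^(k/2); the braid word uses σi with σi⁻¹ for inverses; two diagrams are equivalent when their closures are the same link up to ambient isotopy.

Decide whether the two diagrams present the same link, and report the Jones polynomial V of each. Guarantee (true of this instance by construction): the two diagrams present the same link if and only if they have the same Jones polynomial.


same link: no
V(D1) = -q^(-9/2) - q^(-5/2) + q^(-3/2) - q^(-1/2)  [11 crossings, <D> = A^-13 - A^-9 + A^-5 + A^3, w = -5]
V(D2) = -q^(-3/2) - q^(1/2) + q^(9/2) - q^(11/2)  (w +1, c 11, <D> = A^-19 - A^-15 + A + A^9)
note: comparing 2 Jones polynomials yields 2 groups


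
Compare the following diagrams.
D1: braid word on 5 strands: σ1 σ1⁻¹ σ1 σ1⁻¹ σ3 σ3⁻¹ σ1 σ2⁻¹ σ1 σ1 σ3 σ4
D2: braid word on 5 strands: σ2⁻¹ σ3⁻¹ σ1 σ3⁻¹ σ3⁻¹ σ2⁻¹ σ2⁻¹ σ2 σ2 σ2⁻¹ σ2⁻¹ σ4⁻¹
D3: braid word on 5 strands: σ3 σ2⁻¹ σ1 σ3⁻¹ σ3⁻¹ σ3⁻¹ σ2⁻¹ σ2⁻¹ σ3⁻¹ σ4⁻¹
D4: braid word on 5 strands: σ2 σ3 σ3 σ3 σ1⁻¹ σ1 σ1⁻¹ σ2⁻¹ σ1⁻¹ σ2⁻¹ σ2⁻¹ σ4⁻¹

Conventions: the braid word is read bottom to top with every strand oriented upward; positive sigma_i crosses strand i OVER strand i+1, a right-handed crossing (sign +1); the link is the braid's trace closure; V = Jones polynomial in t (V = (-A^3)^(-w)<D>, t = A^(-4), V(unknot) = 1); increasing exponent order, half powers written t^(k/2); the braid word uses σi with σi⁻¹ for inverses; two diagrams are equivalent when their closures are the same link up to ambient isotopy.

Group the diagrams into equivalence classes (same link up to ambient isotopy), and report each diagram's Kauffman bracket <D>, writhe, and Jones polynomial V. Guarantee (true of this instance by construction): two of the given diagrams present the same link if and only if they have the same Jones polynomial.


classes: {D1} | {D2, D3} | {D4}
V(D1) = t + t^3 - t^4  [12 crossings, <D> = -A^-4 + 1 + A^8, w = +4]
V(D2) = t^-8 - 2t^-7 + t^-6 - 2t^-5 + 2t^-4 + t^-2  [12 crossings, <D> = A^-10 + 2A^-2 - 2A^2 + A^6 - 2A^10 + A^14, w = -6]
V(D3) = t^-8 - 2t^-7 + t^-6 - 2t^-5 + 2t^-4 + t^-2  [10 crossings, <D> = A^-10 + 2A^-2 - 2A^2 + A^6 - 2A^10 + A^14, w = -6]
D4 (bracket -A^-18 + A^-14 - A^-10 + 3A^-6 - A^-2 + A^2 - A^6; 12 crossings at w = -2): V = -t^-3 + t^-2 - t^-1 + 3 - t + t^2 - t^3
insight: 3 values of V(t) split the 4 diagrams


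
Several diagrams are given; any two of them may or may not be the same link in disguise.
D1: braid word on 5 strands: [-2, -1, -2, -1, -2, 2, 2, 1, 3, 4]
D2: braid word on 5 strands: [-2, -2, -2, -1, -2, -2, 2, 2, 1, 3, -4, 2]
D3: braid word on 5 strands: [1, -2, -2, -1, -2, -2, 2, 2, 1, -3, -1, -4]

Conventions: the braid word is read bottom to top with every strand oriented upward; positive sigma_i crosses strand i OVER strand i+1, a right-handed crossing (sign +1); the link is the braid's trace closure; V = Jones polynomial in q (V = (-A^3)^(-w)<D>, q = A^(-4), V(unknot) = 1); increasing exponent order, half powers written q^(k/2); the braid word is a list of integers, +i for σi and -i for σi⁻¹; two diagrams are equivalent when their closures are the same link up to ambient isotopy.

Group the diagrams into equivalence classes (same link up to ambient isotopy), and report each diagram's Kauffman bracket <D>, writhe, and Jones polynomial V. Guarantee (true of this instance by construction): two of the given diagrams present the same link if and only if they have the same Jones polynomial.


classes: {D1, D2, D3}
V(D1) = q^-3 + q^-2 + q^-1 + 1  [10 crossings, <D> = 1 + A^4 + A^8 + A^12, w = 0]
D2 (bracket A^-6 + A^-2 + A^2 + A^6; 12 crossings at w = -2): V = q^-3 + q^-2 + q^-1 + 1
V(D3) = q^-3 + q^-2 + q^-1 + 1  [12 crossings, <D> = A^-12 + A^-8 + A^-4 + 1, w = -4]
note: one V(q) for all 3 diagrams — one class (guaranteed)


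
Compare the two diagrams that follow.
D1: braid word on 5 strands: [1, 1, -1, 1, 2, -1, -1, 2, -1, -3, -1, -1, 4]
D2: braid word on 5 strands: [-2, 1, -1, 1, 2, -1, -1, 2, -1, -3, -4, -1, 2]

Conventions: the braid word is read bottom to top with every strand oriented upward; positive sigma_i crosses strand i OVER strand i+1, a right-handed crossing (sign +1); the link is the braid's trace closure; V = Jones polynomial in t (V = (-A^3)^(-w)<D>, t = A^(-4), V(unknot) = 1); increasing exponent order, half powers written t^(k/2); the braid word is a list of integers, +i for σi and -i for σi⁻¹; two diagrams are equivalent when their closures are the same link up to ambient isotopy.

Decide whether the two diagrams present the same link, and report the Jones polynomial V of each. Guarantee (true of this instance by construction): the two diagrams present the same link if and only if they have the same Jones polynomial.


same link: yes
V(D1) = t^(-7/2) - 2t^(-5/2) + t^(-3/2) - 2t^(-1/2) + t^(1/2) - t^(3/2)  [13 crossings, <D> = A^-9 - A^-5 + 2A^-1 - A^3 + 2A^7 - A^11, w = -1]
V(D2) = t^(-7/2) - 2t^(-5/2) + t^(-3/2) - 2t^(-1/2) + t^(1/2) - t^(3/2)  [13 crossings, <D> = A^-15 - A^-11 + 2A^-7 - A^-3 + 2A - A^5, w = -3]
insight: all 2 diagrams share one V(t), hence one class


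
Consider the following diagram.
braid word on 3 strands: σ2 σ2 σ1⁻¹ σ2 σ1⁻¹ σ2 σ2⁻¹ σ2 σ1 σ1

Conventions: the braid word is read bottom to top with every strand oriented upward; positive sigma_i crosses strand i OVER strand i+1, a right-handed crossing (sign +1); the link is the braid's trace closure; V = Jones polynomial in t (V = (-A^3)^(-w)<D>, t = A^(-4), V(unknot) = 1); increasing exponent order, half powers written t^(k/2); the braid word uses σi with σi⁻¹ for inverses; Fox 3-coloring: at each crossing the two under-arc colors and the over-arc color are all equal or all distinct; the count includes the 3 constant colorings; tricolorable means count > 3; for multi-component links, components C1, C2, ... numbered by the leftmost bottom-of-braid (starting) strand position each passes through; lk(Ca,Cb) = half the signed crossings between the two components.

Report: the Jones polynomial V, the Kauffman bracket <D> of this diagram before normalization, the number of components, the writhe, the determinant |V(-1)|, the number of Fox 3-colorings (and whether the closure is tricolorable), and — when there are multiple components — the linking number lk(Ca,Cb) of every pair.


V = 2t - 2t^2 + 3t^3 - 3t^4 + 2t^5 - 2t^6 + t^7
<D> = A^-16 - 2A^-12 + 2A^-8 - 3A^-4 + 3 - 2A^4 + 2A^8 (w = +4)
1 component over 10 crossings, w = +4
9 Fox colorings among 3^10, |V(-1)| = 15: tricolorable
why: V spans 6 powers of t: at least 6 crossings in any diagram


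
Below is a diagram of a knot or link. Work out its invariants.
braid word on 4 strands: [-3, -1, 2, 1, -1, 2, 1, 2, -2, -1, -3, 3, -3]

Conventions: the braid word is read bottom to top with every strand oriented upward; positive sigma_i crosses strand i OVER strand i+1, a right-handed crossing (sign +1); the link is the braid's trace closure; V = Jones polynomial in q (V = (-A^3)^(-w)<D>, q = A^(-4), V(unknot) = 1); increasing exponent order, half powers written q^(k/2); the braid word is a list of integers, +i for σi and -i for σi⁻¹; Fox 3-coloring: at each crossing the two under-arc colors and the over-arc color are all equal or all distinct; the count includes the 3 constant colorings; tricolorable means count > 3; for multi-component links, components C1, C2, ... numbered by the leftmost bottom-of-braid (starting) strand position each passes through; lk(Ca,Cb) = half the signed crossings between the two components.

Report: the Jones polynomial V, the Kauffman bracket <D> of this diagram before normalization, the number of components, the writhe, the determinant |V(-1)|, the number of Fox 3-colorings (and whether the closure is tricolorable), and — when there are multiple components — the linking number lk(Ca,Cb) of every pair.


V(q) = q^-2 + 2 + q^2
bracket: -A^-11 - 2A^-3 - A^5, w = -1
3 components, writhe -1, over 13 crossings
lk(C1,C2) = 0
linking number lk(C1,C3) = +1
lk(C2,C3): -1
det 4, colorings 3 of 3^13 — not tricolorable
observation: w = -1 shifts under R1 moves; the (-A^3)^(1) factor cancels that in V


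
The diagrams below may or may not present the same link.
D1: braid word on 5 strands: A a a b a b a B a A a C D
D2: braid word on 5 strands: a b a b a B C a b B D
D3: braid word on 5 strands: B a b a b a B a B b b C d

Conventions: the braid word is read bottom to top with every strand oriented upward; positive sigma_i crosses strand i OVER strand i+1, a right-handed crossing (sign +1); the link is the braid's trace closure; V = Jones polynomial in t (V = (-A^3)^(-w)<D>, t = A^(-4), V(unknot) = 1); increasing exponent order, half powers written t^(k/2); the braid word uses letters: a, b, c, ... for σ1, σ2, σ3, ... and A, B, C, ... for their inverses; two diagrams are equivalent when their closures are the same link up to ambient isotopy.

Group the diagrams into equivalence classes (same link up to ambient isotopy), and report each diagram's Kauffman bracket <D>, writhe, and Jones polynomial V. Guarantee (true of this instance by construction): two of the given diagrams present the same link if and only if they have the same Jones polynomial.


classes: {D1, D2, D3}
V(D1) = -t^(3/2) - 2t^(7/2) + t^(9/2) - t^(11/2) + t^(13/2)  [13 crossings, <D> = -A^-17 + A^-13 - A^-9 + 2A^-5 + A^3, w = +3]
V(D2) = -t^(3/2) - 2t^(7/2) + t^(9/2) - t^(11/2) + t^(13/2)  (w +3, c 11, <D> = -A^-17 + A^-13 - A^-9 + 2A^-5 + A^3)
D3 (bracket -A^-11 + A^-7 - A^-3 + 2A + A^9; 13 crossings at w = +5): V = -t^(3/2) - 2t^(7/2) + t^(9/2) - t^(11/2) + t^(13/2)
note: all 3 diagrams share one V(t), hence one class


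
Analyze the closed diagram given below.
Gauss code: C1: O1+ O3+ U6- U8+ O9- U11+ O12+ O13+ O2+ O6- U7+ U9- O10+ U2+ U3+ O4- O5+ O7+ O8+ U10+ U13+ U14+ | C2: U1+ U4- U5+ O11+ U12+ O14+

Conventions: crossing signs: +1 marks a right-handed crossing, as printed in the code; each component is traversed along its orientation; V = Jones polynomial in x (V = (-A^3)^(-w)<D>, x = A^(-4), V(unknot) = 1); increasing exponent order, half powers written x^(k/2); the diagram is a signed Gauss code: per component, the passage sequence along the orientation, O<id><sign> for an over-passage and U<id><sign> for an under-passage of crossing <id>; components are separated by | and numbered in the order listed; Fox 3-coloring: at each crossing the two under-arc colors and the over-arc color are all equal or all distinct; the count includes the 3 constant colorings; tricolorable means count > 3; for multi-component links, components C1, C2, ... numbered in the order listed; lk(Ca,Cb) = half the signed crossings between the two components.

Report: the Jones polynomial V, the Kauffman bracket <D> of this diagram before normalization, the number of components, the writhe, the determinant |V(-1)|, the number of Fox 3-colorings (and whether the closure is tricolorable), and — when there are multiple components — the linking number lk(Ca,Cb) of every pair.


V(x) = -x^(5/2) - x^(11/2) - x^(15/2) + x^(17/2) - x^(19/2) + x^(21/2)
bracket: A^-18 - A^-14 + A^-10 - A^-6 - A^2 - A^14, w = +8
2 components, writhe +8, over 14 crossings
lk(C1,C2) = +2
det 4, colorings 3 of 3^14 — not tricolorable
observation: the span of V is 8, within the link bound 14 + 2 - 1


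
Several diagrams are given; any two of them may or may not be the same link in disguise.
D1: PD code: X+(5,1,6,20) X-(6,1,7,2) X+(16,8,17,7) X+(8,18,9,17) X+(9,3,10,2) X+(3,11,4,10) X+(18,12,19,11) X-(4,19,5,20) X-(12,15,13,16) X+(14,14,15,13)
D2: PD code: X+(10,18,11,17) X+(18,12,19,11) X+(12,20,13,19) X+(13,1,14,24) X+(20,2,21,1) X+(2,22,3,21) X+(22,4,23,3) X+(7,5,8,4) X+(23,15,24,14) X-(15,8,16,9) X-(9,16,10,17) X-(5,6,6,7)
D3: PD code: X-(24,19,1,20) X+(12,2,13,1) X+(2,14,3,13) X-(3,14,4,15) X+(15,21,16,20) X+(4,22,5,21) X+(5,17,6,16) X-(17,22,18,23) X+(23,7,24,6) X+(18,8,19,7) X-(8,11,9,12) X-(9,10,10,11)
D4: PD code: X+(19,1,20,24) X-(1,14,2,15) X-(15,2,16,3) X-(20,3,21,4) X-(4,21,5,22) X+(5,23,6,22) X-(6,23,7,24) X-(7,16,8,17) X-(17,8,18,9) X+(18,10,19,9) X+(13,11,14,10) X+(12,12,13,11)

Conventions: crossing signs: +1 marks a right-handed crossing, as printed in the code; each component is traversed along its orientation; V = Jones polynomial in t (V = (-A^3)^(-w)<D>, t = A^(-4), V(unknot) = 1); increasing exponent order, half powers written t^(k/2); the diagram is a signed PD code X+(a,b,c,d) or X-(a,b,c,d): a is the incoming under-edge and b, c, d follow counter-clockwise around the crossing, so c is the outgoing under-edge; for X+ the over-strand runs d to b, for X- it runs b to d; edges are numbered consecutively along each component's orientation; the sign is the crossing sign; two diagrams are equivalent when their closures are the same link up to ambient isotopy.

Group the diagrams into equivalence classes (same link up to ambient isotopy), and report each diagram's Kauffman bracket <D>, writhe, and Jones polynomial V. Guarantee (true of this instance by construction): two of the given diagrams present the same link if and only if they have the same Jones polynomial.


grouping into links: {D1, D3} | {D2} | {D4}
V(D1) = t - t^2 + 2t^3 - t^4 + t^5 - t^6  (w +4, c 10, <D> = -A^-12 + A^-8 - A^-4 + 2 - A^4 + A^8)
V(D2) = t^2 + t^4 - t^5 + t^6 - t^7  [12 crossings, <D> = -A^-10 + A^-6 - A^-2 + A^2 + A^10, w = +6]
V(D3) = t - t^2 + 2t^3 - t^4 + t^5 - t^6  [12 crossings, <D> = -A^-18 + A^-14 - A^-10 + 2A^-6 - A^-2 + A^2, w = +2]
V(D4) = -t^-6 + t^-5 - t^-4 + 2t^-3 - t^-2 + t^-1  [12 crossings, <D> = A^-2 - A^2 + 2A^6 - A^10 + A^14 - A^18, w = -2]
why: comparing 4 Jones polynomials yields 3 groups


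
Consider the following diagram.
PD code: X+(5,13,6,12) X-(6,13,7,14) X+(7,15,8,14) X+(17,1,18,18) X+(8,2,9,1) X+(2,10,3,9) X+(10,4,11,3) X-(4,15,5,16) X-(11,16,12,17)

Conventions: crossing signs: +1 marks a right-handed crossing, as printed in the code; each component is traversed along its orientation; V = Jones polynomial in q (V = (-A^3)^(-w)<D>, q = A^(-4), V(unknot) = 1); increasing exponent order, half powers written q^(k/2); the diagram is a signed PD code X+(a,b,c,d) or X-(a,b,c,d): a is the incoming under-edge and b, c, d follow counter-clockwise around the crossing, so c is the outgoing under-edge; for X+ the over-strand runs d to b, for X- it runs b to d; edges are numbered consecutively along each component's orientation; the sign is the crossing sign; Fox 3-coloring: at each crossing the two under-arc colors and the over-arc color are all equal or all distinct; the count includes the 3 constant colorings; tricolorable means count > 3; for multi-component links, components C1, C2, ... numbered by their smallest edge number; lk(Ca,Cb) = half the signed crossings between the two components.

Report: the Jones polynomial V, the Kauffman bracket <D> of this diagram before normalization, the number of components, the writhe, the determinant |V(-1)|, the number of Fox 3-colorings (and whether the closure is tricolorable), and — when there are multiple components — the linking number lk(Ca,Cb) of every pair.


Jones polynomial: V(q) = q + q^3 - q^4
<D> = A^-7 - A^-3 - A^5; writhe +3
components 1, writhe +3 (9 crossings)
3-colorings: 9 of 3^9, det 3 — tricolorable
note: |V(-1)| = 3: so tricolorable, since 3 divides 3


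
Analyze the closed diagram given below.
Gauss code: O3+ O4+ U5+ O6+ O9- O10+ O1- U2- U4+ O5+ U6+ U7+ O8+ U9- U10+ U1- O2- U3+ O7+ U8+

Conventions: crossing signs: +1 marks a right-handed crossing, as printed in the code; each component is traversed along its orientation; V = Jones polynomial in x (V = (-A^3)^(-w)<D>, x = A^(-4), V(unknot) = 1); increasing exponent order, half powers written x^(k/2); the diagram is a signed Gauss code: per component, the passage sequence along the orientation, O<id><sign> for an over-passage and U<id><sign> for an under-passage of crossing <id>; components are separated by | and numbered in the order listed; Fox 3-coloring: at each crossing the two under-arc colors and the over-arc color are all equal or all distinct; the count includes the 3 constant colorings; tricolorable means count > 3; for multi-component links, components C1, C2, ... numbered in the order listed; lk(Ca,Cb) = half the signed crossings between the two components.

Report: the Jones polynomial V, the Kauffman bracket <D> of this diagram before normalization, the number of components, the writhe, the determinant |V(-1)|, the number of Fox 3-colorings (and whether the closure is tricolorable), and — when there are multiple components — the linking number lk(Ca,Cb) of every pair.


V(x) = 2x - 2x^2 + 3x^3 - 3x^4 + 2x^5 - 2x^6 + x^7
bracket: A^-16 - 2A^-12 + 2A^-8 - 3A^-4 + 3 - 2A^4 + 2A^8, w = +4
1 component, writhe +4, over 10 crossings
det 15, colorings 9 of 3^10 — tricolorable
observation: |V(-1)| = 15: so tricolorable, since 3 divides 15


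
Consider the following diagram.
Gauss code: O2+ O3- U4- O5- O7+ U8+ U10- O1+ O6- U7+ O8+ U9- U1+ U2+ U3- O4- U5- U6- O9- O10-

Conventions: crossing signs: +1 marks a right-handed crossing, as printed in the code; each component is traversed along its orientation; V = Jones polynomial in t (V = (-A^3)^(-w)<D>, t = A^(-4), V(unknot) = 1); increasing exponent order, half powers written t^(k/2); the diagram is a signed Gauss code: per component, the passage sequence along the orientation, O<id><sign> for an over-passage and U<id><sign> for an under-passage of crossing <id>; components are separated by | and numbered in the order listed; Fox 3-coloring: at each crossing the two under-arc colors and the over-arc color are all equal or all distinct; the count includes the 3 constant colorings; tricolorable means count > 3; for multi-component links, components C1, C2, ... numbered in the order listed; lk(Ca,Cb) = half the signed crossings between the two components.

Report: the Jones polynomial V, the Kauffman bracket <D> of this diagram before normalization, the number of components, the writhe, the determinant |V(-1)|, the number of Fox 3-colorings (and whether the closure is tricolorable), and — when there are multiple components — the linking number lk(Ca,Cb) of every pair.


V = -t^-5 + t^-4 - t^-3 + 2t^-2 - t^-1 + 2 - t
<D> = -A^-10 + 2A^-6 - A^-2 + 2A^2 - A^6 + A^10 - A^14 (w = -2)
1 component over 10 crossings, w = -2
9 Fox colorings among 3^10, |V(-1)| = 9: tricolorable
why: w = -2 (over 10 crossings) is diagram-only; (-A^3)^(2) removes it from V


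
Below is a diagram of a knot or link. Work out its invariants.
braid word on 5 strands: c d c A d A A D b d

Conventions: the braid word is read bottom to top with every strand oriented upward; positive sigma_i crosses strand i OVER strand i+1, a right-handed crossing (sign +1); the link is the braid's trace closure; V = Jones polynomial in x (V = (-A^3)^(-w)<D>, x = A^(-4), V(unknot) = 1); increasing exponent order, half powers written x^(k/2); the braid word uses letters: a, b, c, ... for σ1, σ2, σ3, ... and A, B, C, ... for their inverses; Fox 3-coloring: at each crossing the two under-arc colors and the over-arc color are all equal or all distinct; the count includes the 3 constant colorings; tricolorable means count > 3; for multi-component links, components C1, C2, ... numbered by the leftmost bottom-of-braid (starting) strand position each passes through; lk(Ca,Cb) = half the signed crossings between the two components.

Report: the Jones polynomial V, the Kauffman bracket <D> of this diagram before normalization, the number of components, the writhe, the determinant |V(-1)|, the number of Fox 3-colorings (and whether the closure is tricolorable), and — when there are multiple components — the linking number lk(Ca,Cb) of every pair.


V(x) = -x^-3 + x^-2 - x^-1 + 3 - x + x^2 - x^3
bracket: -A^-6 + A^-2 - A^2 + 3A^6 - A^10 + A^14 - A^18, w = +2
1 component, writhe +2, over 10 crossings
det 9, colorings 27 of 3^10 — tricolorable
observation: w = +2 shifts under R1 moves; the (-A^3)^(-2) factor cancels that in V


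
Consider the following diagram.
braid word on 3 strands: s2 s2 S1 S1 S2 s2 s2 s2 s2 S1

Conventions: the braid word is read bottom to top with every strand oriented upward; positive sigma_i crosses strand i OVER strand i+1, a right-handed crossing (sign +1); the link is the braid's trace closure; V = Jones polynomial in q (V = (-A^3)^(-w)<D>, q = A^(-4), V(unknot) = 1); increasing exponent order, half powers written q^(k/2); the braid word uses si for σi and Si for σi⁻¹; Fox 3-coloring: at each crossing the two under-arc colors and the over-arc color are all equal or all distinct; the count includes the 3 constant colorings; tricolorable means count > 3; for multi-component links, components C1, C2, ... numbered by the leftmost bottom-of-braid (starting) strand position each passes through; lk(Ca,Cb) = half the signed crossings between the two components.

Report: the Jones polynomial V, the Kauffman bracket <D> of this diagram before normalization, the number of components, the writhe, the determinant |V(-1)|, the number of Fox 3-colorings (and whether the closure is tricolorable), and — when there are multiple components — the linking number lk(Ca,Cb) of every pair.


Jones polynomial: V(q) = -q^-2 + 2q^-1 - 3 + 5q - 4q^2 + 5q^3 - 4q^4 + 2q^5 - q^6
<D> = -A^-18 + 2A^-14 - 4A^-10 + 5A^-6 - 4A^-2 + 5A^2 - 3A^6 + 2A^10 - A^14; writhe +2
components 1, writhe +2 (10 crossings)
3-colorings: 9 of 3^10, det 27 — tricolorable
note: inverse pairs cancel, leaving σ2 σ2 σ1⁻¹ σ1⁻¹ σ2 σ2 σ2 σ1⁻¹


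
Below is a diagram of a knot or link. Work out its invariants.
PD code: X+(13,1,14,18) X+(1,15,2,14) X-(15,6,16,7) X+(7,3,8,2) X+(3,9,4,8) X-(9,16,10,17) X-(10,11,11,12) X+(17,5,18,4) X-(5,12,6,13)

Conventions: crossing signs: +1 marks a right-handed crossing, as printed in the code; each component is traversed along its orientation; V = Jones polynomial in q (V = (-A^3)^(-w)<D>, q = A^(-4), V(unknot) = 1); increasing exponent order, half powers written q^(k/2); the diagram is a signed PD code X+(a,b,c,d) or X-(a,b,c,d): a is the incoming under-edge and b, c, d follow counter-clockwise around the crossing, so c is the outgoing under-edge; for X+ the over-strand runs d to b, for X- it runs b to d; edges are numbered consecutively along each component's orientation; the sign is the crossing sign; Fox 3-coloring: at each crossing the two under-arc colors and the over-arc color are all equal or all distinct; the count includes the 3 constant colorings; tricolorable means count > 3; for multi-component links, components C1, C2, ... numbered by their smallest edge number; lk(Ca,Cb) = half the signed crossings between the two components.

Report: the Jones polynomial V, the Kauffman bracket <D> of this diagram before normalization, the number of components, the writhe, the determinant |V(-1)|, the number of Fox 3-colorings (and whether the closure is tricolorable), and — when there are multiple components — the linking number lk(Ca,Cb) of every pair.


V(q) = -q^-2 + 3q^-1 - 4 + 6q - 6q^2 + 6q^3 - 5q^4 + 3q^5 - q^6
bracket: A^-21 - 3A^-17 + 5A^-13 - 6A^-9 + 6A^-5 - 6A^-1 + 4A^3 - 3A^7 + A^11, w = +1
1 component, writhe +1, over 9 crossings
det 35, colorings 3 of 3^9 — not tricolorable
observation: w = +1 shifts under R1 moves; the (-A^3)^(-1) factor cancels that in V
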